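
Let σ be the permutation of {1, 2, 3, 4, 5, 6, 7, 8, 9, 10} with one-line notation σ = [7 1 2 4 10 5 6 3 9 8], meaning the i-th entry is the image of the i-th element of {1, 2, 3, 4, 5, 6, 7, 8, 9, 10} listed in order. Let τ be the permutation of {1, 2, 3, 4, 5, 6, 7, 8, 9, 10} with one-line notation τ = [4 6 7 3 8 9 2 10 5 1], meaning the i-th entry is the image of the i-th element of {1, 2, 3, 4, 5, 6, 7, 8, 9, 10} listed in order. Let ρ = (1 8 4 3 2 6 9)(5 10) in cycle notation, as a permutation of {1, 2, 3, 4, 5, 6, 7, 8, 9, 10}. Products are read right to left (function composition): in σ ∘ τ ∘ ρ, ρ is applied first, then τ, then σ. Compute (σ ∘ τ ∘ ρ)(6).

(σ ∘ τ ∘ ρ)(6) = σ(τ(ρ(6))). ρ(6) = 9, then τ(9) = 5, then σ(5) = 10, so the result is 10.

10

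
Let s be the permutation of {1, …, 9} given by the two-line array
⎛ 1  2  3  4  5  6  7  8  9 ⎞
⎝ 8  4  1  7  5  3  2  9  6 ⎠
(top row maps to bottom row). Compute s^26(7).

Tracing 7 → 2 → … returns to 7 after 3 steps, so 7 lies in a 3-cycle (2 4 7).
On a 3-cycle, s^3 is the identity, so s^26 = s^2 there (26 ≡ 2 mod 3).
Advancing 2 steps from 7: 7 → 2 → 4.

4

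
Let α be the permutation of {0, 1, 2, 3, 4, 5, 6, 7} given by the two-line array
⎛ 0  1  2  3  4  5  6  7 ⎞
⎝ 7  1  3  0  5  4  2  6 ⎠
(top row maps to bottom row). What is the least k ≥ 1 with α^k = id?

Decomposing into disjoint cycles gives cycle lengths 5, 2, 1.
The order is lcm(5, 2) = 10.

10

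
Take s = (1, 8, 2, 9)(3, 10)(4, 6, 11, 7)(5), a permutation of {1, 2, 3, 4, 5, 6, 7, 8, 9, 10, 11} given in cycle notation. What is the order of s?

The disjoint cycles have lengths 4, 4, 2, 1.
The order is lcm(4, 4, 2) = 4.

4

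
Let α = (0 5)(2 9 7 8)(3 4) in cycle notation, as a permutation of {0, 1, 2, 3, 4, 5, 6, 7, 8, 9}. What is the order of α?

4

The disjoint cycles have lengths 4, 2, 2, 1, 1.
The order of α is the least common multiple of its cycle lengths: lcm(4, 2, 2) = 4.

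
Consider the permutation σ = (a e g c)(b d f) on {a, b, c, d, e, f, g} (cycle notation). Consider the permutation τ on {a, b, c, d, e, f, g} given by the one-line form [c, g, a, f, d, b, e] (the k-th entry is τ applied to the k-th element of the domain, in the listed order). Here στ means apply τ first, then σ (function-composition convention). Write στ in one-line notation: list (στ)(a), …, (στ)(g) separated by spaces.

a c e b f d g

(στ)(x) = σ(τ(x)). Computing each image: σ(τ(a)) = σ(c) = a, σ(τ(b)) = σ(g) = c, σ(τ(c)) = σ(a) = e, σ(τ(d)) = σ(f) = b, σ(τ(e)) = σ(d) = f, σ(τ(f)) = σ(b) = d, σ(τ(g)) = σ(e) = g.
Hence στ = [a c e b f d g].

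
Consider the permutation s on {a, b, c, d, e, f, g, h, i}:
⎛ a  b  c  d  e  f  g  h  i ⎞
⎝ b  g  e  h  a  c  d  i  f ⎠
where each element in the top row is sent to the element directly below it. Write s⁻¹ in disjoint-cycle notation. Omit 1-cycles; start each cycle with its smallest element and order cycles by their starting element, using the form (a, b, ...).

First write s in disjoint cycles: (a, b, g, d, h, i, f, c, e).
The inverse reverses every cycle; in canonical form, s⁻¹ = (a, e, c, f, i, h, d, g, b).

(a, e, c, f, i, h, d, g, b)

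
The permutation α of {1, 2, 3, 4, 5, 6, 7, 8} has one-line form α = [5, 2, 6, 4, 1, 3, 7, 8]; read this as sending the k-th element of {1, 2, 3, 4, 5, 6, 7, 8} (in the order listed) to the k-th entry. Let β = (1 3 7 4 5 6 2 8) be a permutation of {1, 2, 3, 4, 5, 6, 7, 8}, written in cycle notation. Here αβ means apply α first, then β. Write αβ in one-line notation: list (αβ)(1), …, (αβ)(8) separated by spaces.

6 8 2 5 3 7 4 1

Chase each element through α then β: 1 → 5 → 6; 2 → 2 → 8; 3 → 6 → 2; 4 → 4 → 5; 5 → 1 → 3; 6 → 3 → 7; 7 → 7 → 4; 8 → 8 → 1.
Collecting the images, αβ = [6 8 2 5 3 7 4 1].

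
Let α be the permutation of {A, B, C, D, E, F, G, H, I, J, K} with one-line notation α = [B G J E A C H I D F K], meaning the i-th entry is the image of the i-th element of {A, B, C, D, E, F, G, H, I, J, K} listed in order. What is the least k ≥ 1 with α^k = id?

21

The disjoint-cycle form of α has cycle lengths 7, 3, 1.
The order of α is the least common multiple of its cycle lengths: lcm(7, 3) = 21.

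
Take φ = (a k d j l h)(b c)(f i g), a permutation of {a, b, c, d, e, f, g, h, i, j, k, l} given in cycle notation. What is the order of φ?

6

The disjoint cycles have lengths 6, 3, 2, 1.
The order of φ is the least common multiple of its cycle lengths: lcm(6, 3, 2) = 6.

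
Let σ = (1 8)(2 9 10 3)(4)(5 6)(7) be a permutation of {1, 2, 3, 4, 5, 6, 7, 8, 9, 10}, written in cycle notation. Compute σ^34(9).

3

9 lies in the 4-cycle (2 9 10 3).
On a 4-cycle, σ^4 is the identity, so σ^34 = σ^2 there (34 ≡ 2 mod 4).
Advancing 2 steps from 9: 9 → 10 → 3.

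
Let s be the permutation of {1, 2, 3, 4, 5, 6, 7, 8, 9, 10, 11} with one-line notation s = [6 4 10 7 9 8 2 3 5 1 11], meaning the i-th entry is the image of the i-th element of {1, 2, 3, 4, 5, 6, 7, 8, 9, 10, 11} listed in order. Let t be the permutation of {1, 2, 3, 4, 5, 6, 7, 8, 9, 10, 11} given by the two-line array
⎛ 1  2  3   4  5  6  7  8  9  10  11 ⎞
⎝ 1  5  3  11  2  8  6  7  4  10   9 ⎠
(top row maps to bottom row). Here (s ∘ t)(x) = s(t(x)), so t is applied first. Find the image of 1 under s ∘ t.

First apply t: t(1) = 1, then s(1) = 6. Thus (s ∘ t)(1) = 6.

6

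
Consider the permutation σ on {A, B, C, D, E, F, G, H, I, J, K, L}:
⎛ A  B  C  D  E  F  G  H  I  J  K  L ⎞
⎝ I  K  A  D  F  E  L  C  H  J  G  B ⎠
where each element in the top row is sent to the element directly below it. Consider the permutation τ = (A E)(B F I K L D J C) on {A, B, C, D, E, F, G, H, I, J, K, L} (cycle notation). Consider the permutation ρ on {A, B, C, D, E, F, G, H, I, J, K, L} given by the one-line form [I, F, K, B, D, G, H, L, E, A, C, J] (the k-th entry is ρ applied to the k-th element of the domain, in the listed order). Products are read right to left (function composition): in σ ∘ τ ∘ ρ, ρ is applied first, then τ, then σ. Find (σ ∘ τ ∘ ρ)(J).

Chase J: ρ(J) = A; τ(A) = E; σ(E) = F. Hence (σ ∘ τ ∘ ρ)(J) = F.

F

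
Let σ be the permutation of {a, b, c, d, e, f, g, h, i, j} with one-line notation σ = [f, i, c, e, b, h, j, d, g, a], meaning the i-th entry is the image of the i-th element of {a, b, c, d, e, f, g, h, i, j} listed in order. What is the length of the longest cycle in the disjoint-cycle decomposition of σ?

Decomposing into disjoint cycles gives (a, f, h, d, e, b, i, g, j); the longest has length 9.

9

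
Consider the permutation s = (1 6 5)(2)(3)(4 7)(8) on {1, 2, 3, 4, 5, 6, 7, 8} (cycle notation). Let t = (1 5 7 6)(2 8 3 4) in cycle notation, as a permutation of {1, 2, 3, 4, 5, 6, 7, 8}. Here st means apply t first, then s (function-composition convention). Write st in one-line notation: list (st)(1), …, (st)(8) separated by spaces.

1 8 7 2 4 6 5 3

(st)(x) = s(t(x)). Computing each image: s(t(1)) = s(5) = 1, s(t(2)) = s(8) = 8, s(t(3)) = s(4) = 7, s(t(4)) = s(2) = 2, s(t(5)) = s(7) = 4, s(t(6)) = s(1) = 6, s(t(7)) = s(6) = 5, s(t(8)) = s(3) = 3.
Hence st = [1 8 7 2 4 6 5 3].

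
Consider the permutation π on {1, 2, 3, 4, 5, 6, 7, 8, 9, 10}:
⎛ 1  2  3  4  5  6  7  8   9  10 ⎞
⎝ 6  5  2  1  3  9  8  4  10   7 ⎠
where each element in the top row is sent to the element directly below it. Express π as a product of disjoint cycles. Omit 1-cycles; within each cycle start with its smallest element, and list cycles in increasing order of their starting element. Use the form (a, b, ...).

Iterating π from 1 gives 1 → 6 → 9 → 10 → 7 → 8 → 4 → 1; that is the 7-cycle (1, 6, 9, 10, 7, 8, 4).
Repeating from the next unused element and collecting all non-trivial cycles gives (1, 6, 9, 10, 7, 8, 4)(2, 5, 3).

(1, 6, 9, 10, 7, 8, 4)(2, 5, 3)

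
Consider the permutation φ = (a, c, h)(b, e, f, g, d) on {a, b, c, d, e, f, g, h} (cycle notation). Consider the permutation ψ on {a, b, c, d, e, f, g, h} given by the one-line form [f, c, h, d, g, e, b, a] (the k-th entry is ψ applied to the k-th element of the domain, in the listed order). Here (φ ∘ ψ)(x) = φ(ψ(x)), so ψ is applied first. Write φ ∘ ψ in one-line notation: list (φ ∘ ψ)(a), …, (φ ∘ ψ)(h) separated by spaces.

For each element, apply ψ then φ: a → f → g; b → c → h; c → h → a; d → d → b; e → g → d; f → e → f; g → b → e; h → a → c.
Collecting the images, φ ∘ ψ = [g h a b d f e c].

g h a b d f e c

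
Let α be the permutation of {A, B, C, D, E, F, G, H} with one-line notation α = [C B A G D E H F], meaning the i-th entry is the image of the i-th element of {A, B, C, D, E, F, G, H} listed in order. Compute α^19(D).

Tracing D → G → … returns to D after 5 steps, so D lies in a 5-cycle (D, G, H, F, E).
On a 5-cycle, α^5 is the identity, so α^19 = α^4 there (19 ≡ 4 mod 5).
Advancing 4 steps from D: D → G → H → F → E.

E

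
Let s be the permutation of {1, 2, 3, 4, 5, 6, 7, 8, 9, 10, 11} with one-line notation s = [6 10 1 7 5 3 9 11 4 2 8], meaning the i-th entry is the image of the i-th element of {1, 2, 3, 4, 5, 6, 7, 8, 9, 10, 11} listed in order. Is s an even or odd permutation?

even

In disjoint-cycle form the cycle lengths are 3, 3, 2, 2, 1.
A cycle of length ℓ contributes ℓ−1 transpositions, so s is a product of 2 + 2 + 1 + 1 = 6 transpositions — even.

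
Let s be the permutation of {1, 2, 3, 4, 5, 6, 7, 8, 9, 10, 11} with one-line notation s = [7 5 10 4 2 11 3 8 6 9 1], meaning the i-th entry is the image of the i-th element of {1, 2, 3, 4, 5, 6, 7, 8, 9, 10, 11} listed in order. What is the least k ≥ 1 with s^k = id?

14

Decomposing into disjoint cycles gives cycle lengths 7, 2, 1, 1.
The order of s is the least common multiple of its cycle lengths: lcm(7, 2) = 14.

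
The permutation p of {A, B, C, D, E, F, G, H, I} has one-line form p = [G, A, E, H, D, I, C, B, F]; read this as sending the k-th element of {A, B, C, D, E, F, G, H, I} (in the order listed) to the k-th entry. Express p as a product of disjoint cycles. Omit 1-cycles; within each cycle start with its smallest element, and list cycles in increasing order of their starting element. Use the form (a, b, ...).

From A: A → G → C → E → D → H → B → A, closing the cycle (A, G, C, E, D, H, B).
Repeating from the next unused element and collecting all non-trivial cycles gives (A, G, C, E, D, H, B)(F, I).

(A, G, C, E, D, H, B)(F, I)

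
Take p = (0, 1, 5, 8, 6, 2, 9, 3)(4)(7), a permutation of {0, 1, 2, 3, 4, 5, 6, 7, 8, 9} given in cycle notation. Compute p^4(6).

6 lies in the 8-cycle (0, 1, 5, 8, 6, 2, 9, 3).
Advancing 4 steps from 6: 6 → 2 → 9 → 3 → 0.

0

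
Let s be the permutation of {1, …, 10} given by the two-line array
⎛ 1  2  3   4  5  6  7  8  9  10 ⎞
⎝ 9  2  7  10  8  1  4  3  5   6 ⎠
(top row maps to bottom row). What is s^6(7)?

5

Tracing 7 → 4 → … returns to 7 after 9 steps, so 7 lies in a 9-cycle (1 9 5 8 3 7 4 10 6).
Advancing 6 steps from 7: 7 → 4 → 10 → 6 → 1 → 9 → 5.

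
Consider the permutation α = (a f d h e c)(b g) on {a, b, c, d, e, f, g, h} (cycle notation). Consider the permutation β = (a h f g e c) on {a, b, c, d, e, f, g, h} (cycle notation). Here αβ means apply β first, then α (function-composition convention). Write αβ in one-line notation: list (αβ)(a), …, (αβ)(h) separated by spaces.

e g f h a b c d

(αβ)(x) = α(β(x)). Computing each image: α(β(a)) = α(h) = e, α(β(b)) = α(b) = g, α(β(c)) = α(a) = f, α(β(d)) = α(d) = h, α(β(e)) = α(c) = a, α(β(f)) = α(g) = b, α(β(g)) = α(e) = c, α(β(h)) = α(f) = d.
Hence αβ = [e g f h a b c d].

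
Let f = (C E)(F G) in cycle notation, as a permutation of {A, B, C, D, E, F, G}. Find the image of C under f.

Within (C E), C ↦ E.

E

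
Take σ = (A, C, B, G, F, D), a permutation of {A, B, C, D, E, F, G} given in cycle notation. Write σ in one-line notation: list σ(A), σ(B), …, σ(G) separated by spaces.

C G B A E D F

Image by image: A→C, B→G, C→B, D→A, E→E, F→D, G→F.
So the one-line form is C G B A E D F.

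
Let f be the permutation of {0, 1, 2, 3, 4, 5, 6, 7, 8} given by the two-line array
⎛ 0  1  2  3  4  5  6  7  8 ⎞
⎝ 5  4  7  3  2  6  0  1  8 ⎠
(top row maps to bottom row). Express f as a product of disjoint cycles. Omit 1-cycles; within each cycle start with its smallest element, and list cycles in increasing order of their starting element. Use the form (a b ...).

Iterating f from 0 gives 0 → 5 → 6 → 0; that is the 3-cycle (0 5 6).
Continuing from each remaining unvisited element yields (0 5 6)(1 4 2 7).

(0 5 6)(1 4 2 7)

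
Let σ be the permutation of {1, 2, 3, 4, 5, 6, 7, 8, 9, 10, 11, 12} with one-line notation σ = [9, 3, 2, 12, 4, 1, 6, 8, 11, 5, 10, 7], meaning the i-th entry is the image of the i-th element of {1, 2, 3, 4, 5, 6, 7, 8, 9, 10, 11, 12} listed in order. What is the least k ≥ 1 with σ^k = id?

18

The disjoint-cycle form of σ has cycle lengths 9, 2, 1.
Since disjoint cycles commute, ord(σ) = lcm(9, 2) = 18.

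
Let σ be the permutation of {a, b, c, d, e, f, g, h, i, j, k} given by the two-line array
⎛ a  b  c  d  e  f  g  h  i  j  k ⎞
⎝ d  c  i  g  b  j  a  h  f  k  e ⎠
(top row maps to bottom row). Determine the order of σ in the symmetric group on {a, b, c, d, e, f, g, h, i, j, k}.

21

The disjoint-cycle form of σ has cycle lengths 7, 3, 1.
The order is lcm(7, 3) = 21.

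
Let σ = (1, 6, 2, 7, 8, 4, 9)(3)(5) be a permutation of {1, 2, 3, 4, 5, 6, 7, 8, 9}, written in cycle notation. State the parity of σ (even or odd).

even

The cycle lengths are 7, 1, 1.
A cycle of length ℓ contributes ℓ−1 transpositions, so σ is a product of 6 transpositions — even.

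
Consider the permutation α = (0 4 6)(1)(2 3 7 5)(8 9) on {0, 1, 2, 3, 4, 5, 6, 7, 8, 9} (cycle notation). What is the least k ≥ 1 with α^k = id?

12

The cycle type of α is (4, 3, 2, 1).
The order is lcm(4, 3, 2) = 12.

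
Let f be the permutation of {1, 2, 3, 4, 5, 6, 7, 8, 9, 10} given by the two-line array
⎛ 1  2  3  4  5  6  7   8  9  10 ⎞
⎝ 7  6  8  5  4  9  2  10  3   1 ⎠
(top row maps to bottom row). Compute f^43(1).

Tracing 1 → 7 → … returns to 1 after 8 steps, so 1 lies in an 8-cycle (1 7 2 6 9 3 8 10).
On an 8-cycle, f^8 is the identity, so f^43 = f^3 there (43 ≡ 3 mod 8).
Advancing 3 steps from 1: 1 → 7 → 2 → 6.

6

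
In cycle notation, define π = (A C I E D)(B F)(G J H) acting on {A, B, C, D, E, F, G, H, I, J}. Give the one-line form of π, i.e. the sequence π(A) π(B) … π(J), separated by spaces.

C F I A D B J G E H

Reading each image from the cycles: A↦C, B↦F, C↦I, D↦A, E↦D, F↦B, G↦J, H↦G, I↦E, J↦H.
Listing these in domain order gives C F I A D B J G E H.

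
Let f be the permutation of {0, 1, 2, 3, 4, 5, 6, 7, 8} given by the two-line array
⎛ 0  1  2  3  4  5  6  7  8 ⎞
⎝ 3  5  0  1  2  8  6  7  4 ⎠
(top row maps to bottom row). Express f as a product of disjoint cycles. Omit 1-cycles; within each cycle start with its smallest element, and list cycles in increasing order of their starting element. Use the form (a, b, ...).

Start at 0 and follow images: 0 → 3 → 1 → 5 → 8 → 4 → 2 → 0, giving the cycle (0, 3, 1, 5, 8, 4, 2).
Continuing from each remaining unvisited element yields (0, 3, 1, 5, 8, 4, 2).

(0, 3, 1, 5, 8, 4, 2)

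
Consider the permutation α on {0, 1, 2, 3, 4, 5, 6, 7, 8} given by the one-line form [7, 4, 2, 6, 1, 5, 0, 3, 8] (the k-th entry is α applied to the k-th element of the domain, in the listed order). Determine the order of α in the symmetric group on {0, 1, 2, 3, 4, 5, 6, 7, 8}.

4

Decomposing into disjoint cycles gives cycle lengths 4, 2, 1, 1, 1.
Since disjoint cycles commute, ord(α) = lcm(4, 2) = 4.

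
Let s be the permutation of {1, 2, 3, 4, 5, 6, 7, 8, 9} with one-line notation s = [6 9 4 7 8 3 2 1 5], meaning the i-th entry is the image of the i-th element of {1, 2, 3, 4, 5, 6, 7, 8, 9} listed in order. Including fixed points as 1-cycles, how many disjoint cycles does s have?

The cycle decomposition is (1 6 3 4 7 2 9 5 8), which has 1 cycle (counting 1-cycles).

1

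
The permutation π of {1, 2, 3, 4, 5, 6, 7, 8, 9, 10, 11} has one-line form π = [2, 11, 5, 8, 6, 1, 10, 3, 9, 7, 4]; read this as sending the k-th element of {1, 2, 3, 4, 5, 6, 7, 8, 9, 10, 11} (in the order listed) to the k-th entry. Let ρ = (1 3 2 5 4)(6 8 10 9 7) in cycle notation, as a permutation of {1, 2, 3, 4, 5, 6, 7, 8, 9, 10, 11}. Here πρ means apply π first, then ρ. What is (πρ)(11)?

1

π(11) = 4, then ρ(4) = 1; composing gives (πρ)(11) = 1.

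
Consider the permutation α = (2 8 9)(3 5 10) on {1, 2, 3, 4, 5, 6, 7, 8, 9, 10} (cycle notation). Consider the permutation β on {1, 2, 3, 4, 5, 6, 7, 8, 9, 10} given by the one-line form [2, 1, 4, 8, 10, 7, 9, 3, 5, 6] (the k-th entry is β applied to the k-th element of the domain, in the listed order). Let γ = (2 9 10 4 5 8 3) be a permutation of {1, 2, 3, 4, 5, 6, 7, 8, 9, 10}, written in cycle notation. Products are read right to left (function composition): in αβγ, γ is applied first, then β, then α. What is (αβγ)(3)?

1

(αβγ)(3) = α(β(γ(3))). γ(3) = 2, then β(2) = 1, then α(1) = 1, so the result is 1.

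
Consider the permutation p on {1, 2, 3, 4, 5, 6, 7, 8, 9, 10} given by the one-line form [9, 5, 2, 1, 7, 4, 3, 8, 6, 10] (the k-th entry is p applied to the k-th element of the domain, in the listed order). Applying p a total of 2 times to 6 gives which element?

Tracing 6 → 4 → … returns to 6 after 4 steps, so 6 lies in a 4-cycle (1 9 6 4).
Stepping 2 places around the cycle: 6 → 4 → 1.

1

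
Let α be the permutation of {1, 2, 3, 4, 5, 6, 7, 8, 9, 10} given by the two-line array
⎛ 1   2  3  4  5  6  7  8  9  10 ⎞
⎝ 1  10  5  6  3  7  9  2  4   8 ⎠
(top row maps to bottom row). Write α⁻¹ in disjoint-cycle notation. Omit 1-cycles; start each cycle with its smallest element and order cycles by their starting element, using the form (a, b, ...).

(2, 8, 10)(3, 5)(4, 9, 7, 6)

First write α in disjoint cycles: (2, 10, 8)(3, 5)(4, 6, 7, 9).
Reversing each cycle (and rotating so the smallest element leads) gives α⁻¹ = (2, 8, 10)(3, 5)(4, 9, 7, 6).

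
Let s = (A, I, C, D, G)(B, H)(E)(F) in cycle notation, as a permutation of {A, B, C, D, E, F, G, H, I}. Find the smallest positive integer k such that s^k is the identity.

10

The cycle type of s is (5, 2, 1, 1).
Since disjoint cycles commute, ord(s) = lcm(5, 2) = 10.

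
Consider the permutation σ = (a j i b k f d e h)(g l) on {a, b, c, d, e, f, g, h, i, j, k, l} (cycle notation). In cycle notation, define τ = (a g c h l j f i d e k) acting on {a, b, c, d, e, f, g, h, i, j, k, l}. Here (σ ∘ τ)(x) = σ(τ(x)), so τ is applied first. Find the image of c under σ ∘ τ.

a

(σ ∘ τ)(c) = σ(τ(c)). τ(c) = h, then σ(h) = a. So (σ ∘ τ)(c) = a.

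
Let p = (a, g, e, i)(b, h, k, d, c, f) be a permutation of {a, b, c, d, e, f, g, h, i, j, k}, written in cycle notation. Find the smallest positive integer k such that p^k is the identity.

The disjoint cycles have lengths 6, 4, 1.
The order of p is the least common multiple of its cycle lengths: lcm(6, 4) = 12.

12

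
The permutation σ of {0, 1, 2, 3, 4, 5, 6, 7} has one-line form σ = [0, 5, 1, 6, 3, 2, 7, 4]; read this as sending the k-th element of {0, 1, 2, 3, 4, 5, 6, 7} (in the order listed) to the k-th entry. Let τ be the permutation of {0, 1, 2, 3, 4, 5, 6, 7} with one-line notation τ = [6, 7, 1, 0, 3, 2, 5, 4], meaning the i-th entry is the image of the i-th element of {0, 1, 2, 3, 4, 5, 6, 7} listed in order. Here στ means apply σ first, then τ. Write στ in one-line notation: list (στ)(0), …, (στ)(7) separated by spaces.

For each element, apply σ then τ: 0 → 0 → 6; 1 → 5 → 2; 2 → 1 → 7; 3 → 6 → 5; 4 → 3 → 0; 5 → 2 → 1; 6 → 7 → 4; 7 → 4 → 3.
So στ in one-line form is 6 2 7 5 0 1 4 3.

6 2 7 5 0 1 4 3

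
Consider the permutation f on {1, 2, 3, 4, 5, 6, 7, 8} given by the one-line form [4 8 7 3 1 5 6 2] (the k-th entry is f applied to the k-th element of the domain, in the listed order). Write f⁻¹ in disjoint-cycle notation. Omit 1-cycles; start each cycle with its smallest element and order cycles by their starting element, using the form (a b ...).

First write f in disjoint cycles: (1 4 3 7 6 5)(2 8).
Reversing each cycle (and rotating so the smallest element leads) gives f⁻¹ = (1 5 6 7 3 4)(2 8).

(1 5 6 7 3 4)(2 8)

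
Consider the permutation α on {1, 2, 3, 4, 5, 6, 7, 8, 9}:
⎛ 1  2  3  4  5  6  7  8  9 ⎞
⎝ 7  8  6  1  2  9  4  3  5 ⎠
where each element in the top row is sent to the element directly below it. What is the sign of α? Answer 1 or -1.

-1

In disjoint-cycle form the cycle lengths are 6, 3.
A cycle of length ℓ contributes ℓ−1 transpositions, so α is a product of 5 + 2 = 7 transpositions — odd.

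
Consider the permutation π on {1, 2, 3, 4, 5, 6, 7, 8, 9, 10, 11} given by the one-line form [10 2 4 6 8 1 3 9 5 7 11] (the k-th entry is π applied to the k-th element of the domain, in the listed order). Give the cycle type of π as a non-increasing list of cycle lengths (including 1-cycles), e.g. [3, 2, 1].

The disjoint cycles are (1, 10, 7, 3, 4, 6)(2)(5, 8, 9)(11), with lengths 6, 3, 1, 1 in non-increasing order.

[6, 3, 1, 1]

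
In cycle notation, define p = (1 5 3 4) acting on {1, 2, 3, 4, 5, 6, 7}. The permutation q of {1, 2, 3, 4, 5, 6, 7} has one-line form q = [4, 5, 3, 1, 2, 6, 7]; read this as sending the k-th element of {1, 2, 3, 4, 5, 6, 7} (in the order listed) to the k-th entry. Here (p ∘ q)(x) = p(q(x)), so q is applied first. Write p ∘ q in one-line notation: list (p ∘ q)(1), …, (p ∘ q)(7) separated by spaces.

1 3 4 5 2 6 7

(p ∘ q)(x) = p(q(x)). Computing each image: p(q(1)) = p(4) = 1, p(q(2)) = p(5) = 3, p(q(3)) = p(3) = 4, p(q(4)) = p(1) = 5, p(q(5)) = p(2) = 2, p(q(6)) = p(6) = 6, p(q(7)) = p(7) = 7.
Hence p ∘ q = [1 3 4 5 2 6 7].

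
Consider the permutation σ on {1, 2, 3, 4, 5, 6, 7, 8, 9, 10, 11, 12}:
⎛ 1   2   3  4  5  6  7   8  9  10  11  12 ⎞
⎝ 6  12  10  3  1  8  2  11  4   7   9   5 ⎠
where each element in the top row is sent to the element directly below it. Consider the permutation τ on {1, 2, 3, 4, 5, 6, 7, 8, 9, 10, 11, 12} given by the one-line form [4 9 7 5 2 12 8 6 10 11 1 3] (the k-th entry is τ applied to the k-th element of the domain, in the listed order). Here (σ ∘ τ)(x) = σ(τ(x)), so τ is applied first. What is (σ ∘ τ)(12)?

τ(12) = 3, then σ(3) = 10; composing gives (σ ∘ τ)(12) = 10.

10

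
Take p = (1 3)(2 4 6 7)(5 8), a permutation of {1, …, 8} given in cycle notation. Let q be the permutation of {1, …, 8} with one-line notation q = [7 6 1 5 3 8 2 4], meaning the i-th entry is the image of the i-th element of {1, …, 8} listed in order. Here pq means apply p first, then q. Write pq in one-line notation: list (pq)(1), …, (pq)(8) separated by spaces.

1 5 7 8 4 2 6 3

(pq)(x) = q(p(x)). Computing each image: q(p(1)) = q(3) = 1, q(p(2)) = q(4) = 5, q(p(3)) = q(1) = 7, q(p(4)) = q(6) = 8, q(p(5)) = q(8) = 4, q(p(6)) = q(7) = 2, q(p(7)) = q(2) = 6, q(p(8)) = q(5) = 3.
Hence pq = [1 5 7 8 4 2 6 3].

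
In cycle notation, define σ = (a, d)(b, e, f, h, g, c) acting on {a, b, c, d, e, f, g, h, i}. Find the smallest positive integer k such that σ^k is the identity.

6

The disjoint cycles have lengths 6, 2, 1.
The order is lcm(6, 2) = 6.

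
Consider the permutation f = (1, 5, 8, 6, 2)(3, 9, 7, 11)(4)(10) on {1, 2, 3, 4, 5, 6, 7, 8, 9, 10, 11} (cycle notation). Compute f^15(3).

3 lies in the 4-cycle (3, 9, 7, 11).
On a 4-cycle, f^4 is the identity, so f^15 = f^3 there (15 ≡ 3 mod 4).
Stepping 3 places around the cycle: 3 → 9 → 7 → 11.

11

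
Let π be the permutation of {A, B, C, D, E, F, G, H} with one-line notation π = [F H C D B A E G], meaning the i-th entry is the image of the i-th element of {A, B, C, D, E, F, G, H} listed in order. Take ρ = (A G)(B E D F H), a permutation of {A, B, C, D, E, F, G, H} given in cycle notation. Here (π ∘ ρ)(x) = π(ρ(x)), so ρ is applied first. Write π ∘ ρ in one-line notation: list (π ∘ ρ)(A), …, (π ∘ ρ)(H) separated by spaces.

E B C A D G F H

(π ∘ ρ)(x) = π(ρ(x)). Computing each image: π(ρ(A)) = π(G) = E, π(ρ(B)) = π(E) = B, π(ρ(C)) = π(C) = C, π(ρ(D)) = π(F) = A, π(ρ(E)) = π(D) = D, π(ρ(F)) = π(H) = G, π(ρ(G)) = π(A) = F, π(ρ(H)) = π(B) = H.
Hence π ∘ ρ = [E B C A D G F H].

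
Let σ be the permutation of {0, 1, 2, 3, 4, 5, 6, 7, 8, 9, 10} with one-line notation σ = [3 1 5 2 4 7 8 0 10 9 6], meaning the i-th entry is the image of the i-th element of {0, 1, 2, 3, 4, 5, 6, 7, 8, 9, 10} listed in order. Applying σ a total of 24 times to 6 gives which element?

Tracing 6 → 8 → … returns to 6 after 3 steps, so 6 lies in a 3-cycle (6, 8, 10).
Powers repeat with period 3 on this cycle, and 24 mod 3 = 0, so σ^24(6) = σ^0(6).
So σ^24(6) = 6.

6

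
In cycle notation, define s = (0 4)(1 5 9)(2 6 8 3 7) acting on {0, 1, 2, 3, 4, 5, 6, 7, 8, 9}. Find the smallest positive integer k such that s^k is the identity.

The cycle type of s is (5, 3, 2).
The order is lcm(5, 3, 2) = 30.

30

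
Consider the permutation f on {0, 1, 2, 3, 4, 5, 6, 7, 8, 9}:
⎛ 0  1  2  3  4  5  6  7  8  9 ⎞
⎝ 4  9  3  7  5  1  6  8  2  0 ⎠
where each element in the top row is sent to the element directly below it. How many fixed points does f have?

1

The fixed points (elements with f(x) = x) are {6}, so there is 1.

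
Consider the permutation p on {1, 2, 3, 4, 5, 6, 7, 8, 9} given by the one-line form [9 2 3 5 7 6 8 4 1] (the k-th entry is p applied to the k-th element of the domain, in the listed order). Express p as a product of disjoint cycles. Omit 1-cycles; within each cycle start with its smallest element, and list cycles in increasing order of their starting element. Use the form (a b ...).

Start at 1 and follow images: 1 → 9 → 1, giving the cycle (1 9).
Continuing from each remaining unvisited element yields (1 9)(4 5 7 8).

(1 9)(4 5 7 8)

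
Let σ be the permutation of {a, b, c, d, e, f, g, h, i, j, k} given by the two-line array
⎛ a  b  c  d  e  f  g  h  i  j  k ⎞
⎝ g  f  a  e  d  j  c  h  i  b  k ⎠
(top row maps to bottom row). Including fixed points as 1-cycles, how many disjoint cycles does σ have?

The cycle decomposition is (a g c)(b f j)(d e)(h)(i)(k), which has 6 cycles (counting 1-cycles).

6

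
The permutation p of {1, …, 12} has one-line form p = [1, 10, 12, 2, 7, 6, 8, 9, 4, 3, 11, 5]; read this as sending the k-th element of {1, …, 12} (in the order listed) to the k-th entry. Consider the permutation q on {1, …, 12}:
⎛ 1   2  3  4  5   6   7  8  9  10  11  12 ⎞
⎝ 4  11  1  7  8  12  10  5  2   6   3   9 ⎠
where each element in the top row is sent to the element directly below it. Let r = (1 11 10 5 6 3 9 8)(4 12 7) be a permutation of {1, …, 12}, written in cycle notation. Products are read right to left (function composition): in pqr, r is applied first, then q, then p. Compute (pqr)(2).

11

(pqr)(2) = p(q(r(2))). r(2) = 2, then q(2) = 11, then p(11) = 11, so the result is 11.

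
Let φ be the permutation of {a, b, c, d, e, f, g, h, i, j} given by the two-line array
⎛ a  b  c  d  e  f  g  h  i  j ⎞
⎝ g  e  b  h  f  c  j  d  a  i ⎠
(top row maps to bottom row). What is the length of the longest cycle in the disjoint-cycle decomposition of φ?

4

Decomposing into disjoint cycles gives (a, g, j, i)(b, e, f, c)(d, h); the longest has length 4.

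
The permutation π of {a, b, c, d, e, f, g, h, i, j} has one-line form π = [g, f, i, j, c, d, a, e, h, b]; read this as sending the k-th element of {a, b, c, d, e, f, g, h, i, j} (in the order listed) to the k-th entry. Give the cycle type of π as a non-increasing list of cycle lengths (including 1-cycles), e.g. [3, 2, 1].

[4, 4, 2]

The disjoint cycles are (a, g)(b, f, d, j)(c, i, h, e), with lengths 4, 4, 2 in non-increasing order.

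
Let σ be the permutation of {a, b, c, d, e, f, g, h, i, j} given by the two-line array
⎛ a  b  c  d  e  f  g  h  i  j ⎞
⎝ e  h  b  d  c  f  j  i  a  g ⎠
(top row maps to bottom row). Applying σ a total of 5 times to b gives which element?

c

Tracing b → h → … returns to b after 6 steps, so b lies in a 6-cycle (a, e, c, b, h, i).
Stepping 5 places around the cycle: b → h → i → a → e → c.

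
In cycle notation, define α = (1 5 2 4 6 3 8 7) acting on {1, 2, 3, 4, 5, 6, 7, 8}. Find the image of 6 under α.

3

Within (1 5 2 4 6 3 8 7), 6 ↦ 3.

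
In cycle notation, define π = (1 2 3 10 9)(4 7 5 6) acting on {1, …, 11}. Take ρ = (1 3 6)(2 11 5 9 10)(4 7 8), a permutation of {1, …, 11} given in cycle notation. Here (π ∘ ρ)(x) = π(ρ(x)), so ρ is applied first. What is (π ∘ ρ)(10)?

3

First apply ρ: ρ(10) = 2, then π(2) = 3. Thus (π ∘ ρ)(10) = 3.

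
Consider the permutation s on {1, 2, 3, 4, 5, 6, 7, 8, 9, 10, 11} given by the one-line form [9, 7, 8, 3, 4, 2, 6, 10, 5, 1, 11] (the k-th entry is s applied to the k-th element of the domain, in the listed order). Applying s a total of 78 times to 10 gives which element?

Tracing 10 → 1 → … returns to 10 after 7 steps, so 10 lies in a 7-cycle (1 9 5 4 3 8 10).
Since the cycle has length 7, s^78 acts on it the same as s^1 (78 mod 7 = 1).
Stepping 1 place around the cycle: 10 → 1.

1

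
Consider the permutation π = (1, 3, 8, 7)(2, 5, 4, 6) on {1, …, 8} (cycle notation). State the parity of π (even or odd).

even

The cycle lengths are 4, 4.
A cycle of length ℓ contributes ℓ−1 transpositions, so π is a product of 3 + 3 = 6 transpositions — even.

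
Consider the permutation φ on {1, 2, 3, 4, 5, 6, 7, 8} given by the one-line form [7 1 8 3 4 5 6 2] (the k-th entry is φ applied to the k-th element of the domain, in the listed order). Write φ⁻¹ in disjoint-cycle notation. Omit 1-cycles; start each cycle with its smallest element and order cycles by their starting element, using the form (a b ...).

(1 2 8 3 4 5 6 7)

The cycle decomposition of φ is (1 7 6 5 4 3 8 2).
The inverse reverses every cycle; in canonical form, φ⁻¹ = (1 2 8 3 4 5 6 7).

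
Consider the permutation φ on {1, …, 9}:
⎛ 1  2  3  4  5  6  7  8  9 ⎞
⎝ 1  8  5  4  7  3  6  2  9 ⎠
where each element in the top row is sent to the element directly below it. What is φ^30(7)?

Tracing 7 → 6 → … returns to 7 after 4 steps, so 7 lies in a 4-cycle (3, 5, 7, 6).
Since the cycle has length 4, φ^30 acts on it the same as φ^2 (30 mod 4 = 2).
Advancing 2 steps from 7: 7 → 6 → 3.

3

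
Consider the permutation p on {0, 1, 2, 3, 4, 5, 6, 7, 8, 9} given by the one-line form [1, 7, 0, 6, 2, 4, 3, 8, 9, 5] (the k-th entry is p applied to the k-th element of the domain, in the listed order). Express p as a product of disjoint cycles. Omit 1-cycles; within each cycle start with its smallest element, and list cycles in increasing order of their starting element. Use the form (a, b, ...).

(0, 1, 7, 8, 9, 5, 4, 2)(3, 6)

Start at 0 and follow images: 0 → 1 → 7 → 8 → 9 → 5 → 4 → 2 → 0, giving the cycle (0, 1, 7, 8, 9, 5, 4, 2).
Repeating from the next unused element and collecting all non-trivial cycles gives (0, 1, 7, 8, 9, 5, 4, 2)(3, 6).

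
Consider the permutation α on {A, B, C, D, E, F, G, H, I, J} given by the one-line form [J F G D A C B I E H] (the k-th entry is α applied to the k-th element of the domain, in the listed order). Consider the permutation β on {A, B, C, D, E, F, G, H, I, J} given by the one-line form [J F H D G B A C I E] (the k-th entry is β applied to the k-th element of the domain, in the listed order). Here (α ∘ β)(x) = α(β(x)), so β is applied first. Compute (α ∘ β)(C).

I

(α ∘ β)(C) = α(β(C)). β(C) = H, then α(H) = I. So (α ∘ β)(C) = I.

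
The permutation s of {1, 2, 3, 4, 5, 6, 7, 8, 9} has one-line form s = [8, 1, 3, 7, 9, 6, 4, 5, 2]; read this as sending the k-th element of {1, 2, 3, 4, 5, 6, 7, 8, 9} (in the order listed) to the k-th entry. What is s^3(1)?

Tracing 1 → 8 → … returns to 1 after 5 steps, so 1 lies in a 5-cycle (1 8 5 9 2).
Stepping 3 places around the cycle: 1 → 8 → 5 → 9.

9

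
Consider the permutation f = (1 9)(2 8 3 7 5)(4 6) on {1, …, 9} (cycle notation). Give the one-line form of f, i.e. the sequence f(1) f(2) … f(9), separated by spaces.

Image by image: 1↦9, 2↦8, 3↦7, 4↦6, 5↦2, 6↦4, 7↦5, 8↦3, 9↦1.
Listing these in domain order gives 9 8 7 6 2 4 5 3 1.

9 8 7 6 2 4 5 3 1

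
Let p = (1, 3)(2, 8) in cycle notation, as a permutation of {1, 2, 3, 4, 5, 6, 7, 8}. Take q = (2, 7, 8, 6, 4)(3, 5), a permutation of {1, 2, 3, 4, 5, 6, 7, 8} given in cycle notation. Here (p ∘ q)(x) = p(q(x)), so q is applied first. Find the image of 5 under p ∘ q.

q(5) = 3, then p(3) = 1; composing gives (p ∘ q)(5) = 1.

1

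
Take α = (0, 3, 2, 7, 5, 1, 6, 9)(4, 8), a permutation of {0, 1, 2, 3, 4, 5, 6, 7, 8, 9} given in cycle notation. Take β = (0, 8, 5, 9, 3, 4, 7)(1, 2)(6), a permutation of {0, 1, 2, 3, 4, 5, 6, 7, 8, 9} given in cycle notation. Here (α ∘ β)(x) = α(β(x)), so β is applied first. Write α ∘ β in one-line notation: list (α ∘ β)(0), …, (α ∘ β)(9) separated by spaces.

(α ∘ β)(x) = α(β(x)). Computing each image: α(β(0)) = α(8) = 4, α(β(1)) = α(2) = 7, α(β(2)) = α(1) = 6, α(β(3)) = α(4) = 8, α(β(4)) = α(7) = 5, α(β(5)) = α(9) = 0, α(β(6)) = α(6) = 9, α(β(7)) = α(0) = 3, α(β(8)) = α(5) = 1, α(β(9)) = α(3) = 2.
Hence α ∘ β = [4 7 6 8 5 0 9 3 1 2].

4 7 6 8 5 0 9 3 1 2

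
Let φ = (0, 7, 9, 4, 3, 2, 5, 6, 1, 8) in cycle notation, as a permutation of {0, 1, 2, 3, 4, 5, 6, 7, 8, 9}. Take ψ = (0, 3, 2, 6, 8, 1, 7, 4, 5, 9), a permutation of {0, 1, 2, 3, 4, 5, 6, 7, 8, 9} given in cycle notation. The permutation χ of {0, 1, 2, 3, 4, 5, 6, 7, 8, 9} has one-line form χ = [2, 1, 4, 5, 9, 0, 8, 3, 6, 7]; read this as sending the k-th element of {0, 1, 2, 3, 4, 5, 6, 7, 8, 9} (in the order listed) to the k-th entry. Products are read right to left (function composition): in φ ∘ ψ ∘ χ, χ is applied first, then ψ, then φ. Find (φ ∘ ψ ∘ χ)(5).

2

(φ ∘ ψ ∘ χ)(5) = φ(ψ(χ(5))). χ(5) = 0, then ψ(0) = 3, then φ(3) = 2, so the result is 2.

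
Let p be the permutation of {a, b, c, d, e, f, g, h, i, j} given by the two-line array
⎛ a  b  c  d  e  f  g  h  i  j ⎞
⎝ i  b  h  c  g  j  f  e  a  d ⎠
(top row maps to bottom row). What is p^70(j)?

j

Tracing j → d → … returns to j after 7 steps, so j lies in a 7-cycle (c, h, e, g, f, j, d).
Powers repeat with period 7 on this cycle, and 70 mod 7 = 0, so p^70(j) = p^0(j).
So p^70(j) = j.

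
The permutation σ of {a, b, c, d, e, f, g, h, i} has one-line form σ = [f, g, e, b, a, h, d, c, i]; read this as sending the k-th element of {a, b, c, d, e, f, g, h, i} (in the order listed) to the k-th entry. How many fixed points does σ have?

The fixed points (elements with σ(x) = x) are {i}, so there is 1.

1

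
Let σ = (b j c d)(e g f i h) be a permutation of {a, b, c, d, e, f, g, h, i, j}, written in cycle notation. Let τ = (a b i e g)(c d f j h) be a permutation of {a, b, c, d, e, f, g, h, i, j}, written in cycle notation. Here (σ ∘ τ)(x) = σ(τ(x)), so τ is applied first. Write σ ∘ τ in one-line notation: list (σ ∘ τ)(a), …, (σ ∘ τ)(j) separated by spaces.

j h b i f c a d g e

Chase each element through τ then σ: a → b → j; b → i → h; c → d → b; d → f → i; e → g → f; f → j → c; g → a → a; h → c → d; i → e → g; j → h → e.
Collecting the images, σ ∘ τ = [j h b i f c a d g e].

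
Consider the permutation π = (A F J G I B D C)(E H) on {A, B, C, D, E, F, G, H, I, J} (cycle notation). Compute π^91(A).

G

A lies in the 8-cycle (A F J G I B D C).
Since the cycle has length 8, π^91 acts on it the same as π^3 (91 mod 8 = 3).
Stepping 3 places around the cycle: A → F → J → G.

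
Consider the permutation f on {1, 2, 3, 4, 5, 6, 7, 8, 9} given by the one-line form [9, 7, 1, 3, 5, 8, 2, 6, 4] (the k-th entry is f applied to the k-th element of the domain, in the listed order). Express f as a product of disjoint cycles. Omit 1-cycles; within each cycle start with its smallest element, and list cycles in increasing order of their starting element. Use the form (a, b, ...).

Start at 1 and follow images: 1 → 9 → 4 → 3 → 1, giving the cycle (1, 9, 4, 3).
Continuing from each remaining unvisited element yields (1, 9, 4, 3)(2, 7)(6, 8).

(1, 9, 4, 3)(2, 7)(6, 8)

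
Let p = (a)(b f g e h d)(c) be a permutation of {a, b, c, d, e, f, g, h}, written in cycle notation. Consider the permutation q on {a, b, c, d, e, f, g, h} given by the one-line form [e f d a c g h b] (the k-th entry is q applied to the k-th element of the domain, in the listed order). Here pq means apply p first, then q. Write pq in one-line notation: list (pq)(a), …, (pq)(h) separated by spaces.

(pq)(x) = q(p(x)). Computing each image: q(p(a)) = q(a) = e, q(p(b)) = q(f) = g, q(p(c)) = q(c) = d, q(p(d)) = q(b) = f, q(p(e)) = q(h) = b, q(p(f)) = q(g) = h, q(p(g)) = q(e) = c, q(p(h)) = q(d) = a.
Hence pq = [e g d f b h c a].

e g d f b h c a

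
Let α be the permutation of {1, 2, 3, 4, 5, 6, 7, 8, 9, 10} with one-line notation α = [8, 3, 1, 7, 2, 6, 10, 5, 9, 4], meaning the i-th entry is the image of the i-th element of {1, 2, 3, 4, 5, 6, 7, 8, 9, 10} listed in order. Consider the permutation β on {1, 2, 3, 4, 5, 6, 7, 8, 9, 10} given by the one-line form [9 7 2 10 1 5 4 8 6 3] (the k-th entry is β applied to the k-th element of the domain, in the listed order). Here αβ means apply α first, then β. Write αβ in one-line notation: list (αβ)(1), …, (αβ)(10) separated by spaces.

(αβ)(x) = β(α(x)). Computing each image: β(α(1)) = β(8) = 8, β(α(2)) = β(3) = 2, β(α(3)) = β(1) = 9, β(α(4)) = β(7) = 4, β(α(5)) = β(2) = 7, β(α(6)) = β(6) = 5, β(α(7)) = β(10) = 3, β(α(8)) = β(5) = 1, β(α(9)) = β(9) = 6, β(α(10)) = β(4) = 10.
Hence αβ = [8 2 9 4 7 5 3 1 6 10].

8 2 9 4 7 5 3 1 6 10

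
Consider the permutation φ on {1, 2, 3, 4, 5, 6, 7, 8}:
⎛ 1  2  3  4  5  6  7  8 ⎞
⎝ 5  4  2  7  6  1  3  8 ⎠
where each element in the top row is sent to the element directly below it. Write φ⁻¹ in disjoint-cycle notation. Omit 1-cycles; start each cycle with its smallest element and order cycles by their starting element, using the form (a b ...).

First write φ in disjoint cycles: (1 5 6)(2 4 7 3).
Reversing each cycle (and rotating so the smallest element leads) gives φ⁻¹ = (1 6 5)(2 3 7 4).

(1 6 5)(2 3 7 4)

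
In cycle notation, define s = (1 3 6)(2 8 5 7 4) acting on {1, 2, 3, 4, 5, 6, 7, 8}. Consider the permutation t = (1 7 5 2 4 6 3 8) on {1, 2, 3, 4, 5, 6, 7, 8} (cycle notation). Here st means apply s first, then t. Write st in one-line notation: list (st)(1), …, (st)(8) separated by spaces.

Chase each element through s then t: 1 → 3 → 8; 2 → 8 → 1; 3 → 6 → 3; 4 → 2 → 4; 5 → 7 → 5; 6 → 1 → 7; 7 → 4 → 6; 8 → 5 → 2.
Collecting the images, st = [8 1 3 4 5 7 6 2].

8 1 3 4 5 7 6 2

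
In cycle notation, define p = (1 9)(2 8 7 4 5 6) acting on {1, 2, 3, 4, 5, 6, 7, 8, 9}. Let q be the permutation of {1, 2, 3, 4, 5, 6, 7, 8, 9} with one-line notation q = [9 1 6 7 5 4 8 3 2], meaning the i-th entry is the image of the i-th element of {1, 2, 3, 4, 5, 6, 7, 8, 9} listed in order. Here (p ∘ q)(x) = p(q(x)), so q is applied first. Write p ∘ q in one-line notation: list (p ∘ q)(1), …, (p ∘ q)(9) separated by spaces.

For each element, apply q then p: 1 → 9 → 1; 2 → 1 → 9; 3 → 6 → 2; 4 → 7 → 4; 5 → 5 → 6; 6 → 4 → 5; 7 → 8 → 7; 8 → 3 → 3; 9 → 2 → 8.
So p ∘ q in one-line form is 1 9 2 4 6 5 7 3 8.

1 9 2 4 6 5 7 3 8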